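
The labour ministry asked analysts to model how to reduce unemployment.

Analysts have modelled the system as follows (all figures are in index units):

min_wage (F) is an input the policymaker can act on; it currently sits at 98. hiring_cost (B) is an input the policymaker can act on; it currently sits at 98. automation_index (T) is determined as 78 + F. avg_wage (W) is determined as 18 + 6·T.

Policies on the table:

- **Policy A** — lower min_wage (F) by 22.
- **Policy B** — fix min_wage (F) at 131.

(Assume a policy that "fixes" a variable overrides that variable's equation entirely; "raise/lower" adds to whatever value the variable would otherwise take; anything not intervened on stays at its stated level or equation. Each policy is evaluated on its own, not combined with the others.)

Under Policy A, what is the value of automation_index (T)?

154

Policy A (F − 22):
  F = 98 − 22 = 76
  T = 78 + 76 = 154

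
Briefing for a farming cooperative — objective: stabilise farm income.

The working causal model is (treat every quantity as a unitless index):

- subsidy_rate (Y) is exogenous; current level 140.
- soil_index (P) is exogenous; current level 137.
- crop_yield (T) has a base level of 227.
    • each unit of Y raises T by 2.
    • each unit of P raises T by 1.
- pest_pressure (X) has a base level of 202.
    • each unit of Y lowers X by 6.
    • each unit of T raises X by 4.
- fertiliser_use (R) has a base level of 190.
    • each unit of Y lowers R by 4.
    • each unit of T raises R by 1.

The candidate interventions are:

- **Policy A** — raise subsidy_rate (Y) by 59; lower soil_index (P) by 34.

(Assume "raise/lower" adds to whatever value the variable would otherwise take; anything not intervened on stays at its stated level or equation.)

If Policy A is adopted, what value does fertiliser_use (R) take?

Policy A (Y + 59, P − 34):
  Y = 140 + 59 = 199
  P = 137 − 34 = 103
  T = 227 + 2·199 + 103 = 728
  R = 190 − 4·199 + 728 = 122

122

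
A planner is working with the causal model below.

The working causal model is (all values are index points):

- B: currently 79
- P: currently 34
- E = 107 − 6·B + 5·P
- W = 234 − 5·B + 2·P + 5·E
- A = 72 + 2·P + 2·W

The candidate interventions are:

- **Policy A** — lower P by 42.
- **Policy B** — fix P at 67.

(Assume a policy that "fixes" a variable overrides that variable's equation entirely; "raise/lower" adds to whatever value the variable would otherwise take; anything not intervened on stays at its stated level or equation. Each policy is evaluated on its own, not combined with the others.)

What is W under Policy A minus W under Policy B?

-2025

Policy A (P − 42):
  B = 79
  P = 34 − 42 = -8
  E = 107 − 6·79 + 5·(-8) = -407
  W = 234 − 5·79 + 2·(-8) + 5·(-407) = -2212
Policy B (P := 67):
  B = 79
  P = 67
  E = 107 − 6·79 + 5·67 = -32
  W = 234 − 5·79 + 2·67 + 5·(-32) = -187
W: -2212 − (-187) = -2025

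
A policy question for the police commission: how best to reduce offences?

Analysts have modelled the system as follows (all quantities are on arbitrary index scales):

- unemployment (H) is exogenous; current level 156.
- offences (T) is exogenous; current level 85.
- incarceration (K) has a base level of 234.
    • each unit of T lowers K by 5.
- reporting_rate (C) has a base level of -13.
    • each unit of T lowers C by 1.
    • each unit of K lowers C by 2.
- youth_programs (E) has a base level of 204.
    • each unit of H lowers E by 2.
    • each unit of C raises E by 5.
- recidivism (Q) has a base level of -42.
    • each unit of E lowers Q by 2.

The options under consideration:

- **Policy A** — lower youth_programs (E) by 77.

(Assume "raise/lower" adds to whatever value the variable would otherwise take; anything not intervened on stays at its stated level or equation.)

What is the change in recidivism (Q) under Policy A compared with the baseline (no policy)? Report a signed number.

Baseline:
  H = 156
  T = 85
  K = 234 − 5·85 = -191
  C = -13 − 85 − 2·(-191) = 284
  E = 204 − 2·156 + 5·284 = 1312
  Q = -42 − 2·1312 = -2666
Policy A (E − 77):
  H = 156
  T = 85
  K = 234 − 5·85 = -191
  C = -13 − 85 − 2·(-191) = 284
  E = 204 − 2·156 + 5·284 (−77 from intervention) = 1235
  Q = -42 − 2·1235 = -2512
Change in Q: -2512 − (-2666) = 154

154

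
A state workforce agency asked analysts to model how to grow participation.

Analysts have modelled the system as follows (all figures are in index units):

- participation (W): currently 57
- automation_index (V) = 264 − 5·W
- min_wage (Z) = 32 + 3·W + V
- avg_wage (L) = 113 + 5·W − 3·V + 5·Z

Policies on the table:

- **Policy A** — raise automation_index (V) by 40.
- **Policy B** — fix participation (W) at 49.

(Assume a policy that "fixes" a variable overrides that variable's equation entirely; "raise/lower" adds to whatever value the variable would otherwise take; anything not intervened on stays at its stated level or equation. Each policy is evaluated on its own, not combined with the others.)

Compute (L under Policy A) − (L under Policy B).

160

Policy A (V + 40):
  W = 57
  V = 264 − 5·57 (+40 from intervention) = 19
  Z = 32 + 3·57 + 19 = 222
  L = 113 + 5·57 − 3·19 + 5·222 = 1451
Policy B (W := 49):
  W = 49
  V = 264 − 5·49 = 19
  Z = 32 + 3·49 + 19 = 198
  L = 113 + 5·49 − 3·19 + 5·198 = 1291
L: 1451 − 1291 = 160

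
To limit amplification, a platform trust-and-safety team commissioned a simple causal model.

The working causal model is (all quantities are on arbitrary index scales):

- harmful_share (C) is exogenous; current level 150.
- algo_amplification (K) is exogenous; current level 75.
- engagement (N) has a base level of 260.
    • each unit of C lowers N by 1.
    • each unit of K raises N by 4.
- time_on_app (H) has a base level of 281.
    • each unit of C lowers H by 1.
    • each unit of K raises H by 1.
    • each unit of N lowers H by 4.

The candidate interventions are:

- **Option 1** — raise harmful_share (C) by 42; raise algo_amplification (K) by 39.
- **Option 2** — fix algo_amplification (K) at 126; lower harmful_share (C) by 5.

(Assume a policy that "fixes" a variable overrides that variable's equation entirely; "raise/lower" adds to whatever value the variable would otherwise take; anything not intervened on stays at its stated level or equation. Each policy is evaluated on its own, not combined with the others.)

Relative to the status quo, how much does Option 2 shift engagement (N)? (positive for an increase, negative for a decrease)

209

Baseline:
  C = 150
  K = 75
  N = 260 − 150 + 4·75 = 410
Option 2 (K := 126, C − 5):
  C = 150 − 5 = 145
  K = 126
  N = 260 − 145 + 4·126 = 619
Change in N: 619 − 410 = 209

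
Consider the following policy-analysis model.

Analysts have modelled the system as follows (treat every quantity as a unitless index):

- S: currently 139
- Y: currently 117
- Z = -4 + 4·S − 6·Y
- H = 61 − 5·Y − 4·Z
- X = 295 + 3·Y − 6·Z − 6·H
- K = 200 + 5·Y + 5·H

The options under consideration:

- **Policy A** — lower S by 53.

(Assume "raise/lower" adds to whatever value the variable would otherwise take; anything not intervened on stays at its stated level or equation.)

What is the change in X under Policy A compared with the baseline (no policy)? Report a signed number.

Baseline:
  S = 139
  Y = 117
  Z = -4 + 4·139 − 6·117 = -150
  H = 61 − 5·117 − 4·(-150) = 76
  X = 295 + 3·117 − 6·(-150) − 6·76 = 1090
Policy A (S − 53):
  S = 139 − 53 = 86
  Y = 117
  Z = -4 + 4·86 − 6·117 = -362
  H = 61 − 5·117 − 4·(-362) = 924
  X = 295 + 3·117 − 6·(-362) − 6·924 = -2726
Change in X: -2726 − 1090 = -3816

-3816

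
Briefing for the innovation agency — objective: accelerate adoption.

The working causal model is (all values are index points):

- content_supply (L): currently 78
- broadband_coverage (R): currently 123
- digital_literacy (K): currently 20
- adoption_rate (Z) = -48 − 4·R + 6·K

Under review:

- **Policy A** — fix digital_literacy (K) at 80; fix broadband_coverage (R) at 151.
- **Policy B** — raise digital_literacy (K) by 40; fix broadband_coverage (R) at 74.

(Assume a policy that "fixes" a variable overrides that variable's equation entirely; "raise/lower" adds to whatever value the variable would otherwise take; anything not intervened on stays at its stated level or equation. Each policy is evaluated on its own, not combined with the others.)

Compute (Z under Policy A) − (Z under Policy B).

-188

Policy A (K := 80, R := 151):
  R = 151
  K = 80
  Z = -48 − 4·151 + 6·80 = -172
Policy B (K + 40, R := 74):
  R = 74
  K = 20 + 40 = 60
  Z = -48 − 4·74 + 6·60 = 16
Z: -172 − 16 = -188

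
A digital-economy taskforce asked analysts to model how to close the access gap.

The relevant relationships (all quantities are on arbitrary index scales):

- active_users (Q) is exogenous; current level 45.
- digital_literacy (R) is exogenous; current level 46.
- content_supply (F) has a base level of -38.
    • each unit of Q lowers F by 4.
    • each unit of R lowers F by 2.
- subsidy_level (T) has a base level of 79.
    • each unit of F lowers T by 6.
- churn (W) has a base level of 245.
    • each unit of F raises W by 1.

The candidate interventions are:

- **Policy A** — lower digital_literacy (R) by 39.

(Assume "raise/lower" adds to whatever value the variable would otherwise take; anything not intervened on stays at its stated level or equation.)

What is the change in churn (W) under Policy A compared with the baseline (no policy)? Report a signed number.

Baseline:
  Q = 45
  R = 46
  F = -38 − 4·45 − 2·46 = -310
  W = 245 + (-310) = -65
Policy A (R − 39):
  Q = 45
  R = 46 − 39 = 7
  F = -38 − 4·45 − 2·7 = -232
  W = 245 + (-232) = 13
Change in W: 13 − (-65) = 78

78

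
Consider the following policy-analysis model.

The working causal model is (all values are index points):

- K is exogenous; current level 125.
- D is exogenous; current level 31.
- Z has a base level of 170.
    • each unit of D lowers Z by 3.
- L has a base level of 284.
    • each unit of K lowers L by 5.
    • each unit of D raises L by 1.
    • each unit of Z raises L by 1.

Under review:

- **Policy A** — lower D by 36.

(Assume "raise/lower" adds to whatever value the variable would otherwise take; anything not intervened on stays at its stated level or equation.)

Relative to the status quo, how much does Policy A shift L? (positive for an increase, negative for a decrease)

Baseline:
  K = 125
  D = 31
  Z = 170 − 3·31 = 77
  L = 284 − 5·125 + 31 + 77 = -233
Policy A (D − 36):
  K = 125
  D = 31 − 36 = -5
  Z = 170 − 3·(-5) = 185
  L = 284 − 5·125 + (-5) + 185 = -161
Change in L: -161 − (-233) = 72

72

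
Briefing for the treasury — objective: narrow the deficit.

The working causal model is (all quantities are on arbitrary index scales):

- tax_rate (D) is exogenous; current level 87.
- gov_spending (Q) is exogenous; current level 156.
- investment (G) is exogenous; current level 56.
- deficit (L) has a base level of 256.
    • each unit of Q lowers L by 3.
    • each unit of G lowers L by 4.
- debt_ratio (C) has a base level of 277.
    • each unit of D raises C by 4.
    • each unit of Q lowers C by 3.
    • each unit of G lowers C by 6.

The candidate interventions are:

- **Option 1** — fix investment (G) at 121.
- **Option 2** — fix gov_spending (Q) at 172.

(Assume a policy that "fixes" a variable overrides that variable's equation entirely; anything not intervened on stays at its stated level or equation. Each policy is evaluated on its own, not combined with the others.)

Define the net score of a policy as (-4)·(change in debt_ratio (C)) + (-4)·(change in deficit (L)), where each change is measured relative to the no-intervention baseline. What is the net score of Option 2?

384

Baseline:
  D = 87
  Q = 156
  G = 56
  L = 256 − 3·156 − 4·56 = -436
  C = 277 + 4·87 − 3·156 − 6·56 = -179
Option 2 (Q := 172):
  D = 87
  Q = 172
  G = 56
  L = 256 − 3·172 − 4·56 = -484
  C = 277 + 4·87 − 3·172 − 6·56 = -227
ΔC = -227 − (-179) = -48; ΔL = -484 − (-436) = -48
Score = (-4)·(-48) + (-4)·(-48) = 384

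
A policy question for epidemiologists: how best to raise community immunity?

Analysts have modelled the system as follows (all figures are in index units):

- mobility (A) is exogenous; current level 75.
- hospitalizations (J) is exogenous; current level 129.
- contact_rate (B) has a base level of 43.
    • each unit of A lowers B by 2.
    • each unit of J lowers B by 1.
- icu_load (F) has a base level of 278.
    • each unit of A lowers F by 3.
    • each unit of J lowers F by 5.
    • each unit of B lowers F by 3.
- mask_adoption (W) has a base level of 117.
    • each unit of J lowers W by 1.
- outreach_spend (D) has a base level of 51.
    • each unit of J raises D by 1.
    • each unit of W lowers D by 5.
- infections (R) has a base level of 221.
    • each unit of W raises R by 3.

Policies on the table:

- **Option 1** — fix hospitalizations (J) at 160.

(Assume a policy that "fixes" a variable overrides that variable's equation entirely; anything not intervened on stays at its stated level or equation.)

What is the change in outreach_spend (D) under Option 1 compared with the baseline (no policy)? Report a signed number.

186

Baseline:
  J = 129
  W = 117 − 129 = -12
  D = 51 + 129 − 5·(-12) = 240
Option 1 (J := 160):
  J = 160
  W = 117 − 160 = -43
  D = 51 + 160 − 5·(-43) = 426
Change in D: 426 − 240 = 186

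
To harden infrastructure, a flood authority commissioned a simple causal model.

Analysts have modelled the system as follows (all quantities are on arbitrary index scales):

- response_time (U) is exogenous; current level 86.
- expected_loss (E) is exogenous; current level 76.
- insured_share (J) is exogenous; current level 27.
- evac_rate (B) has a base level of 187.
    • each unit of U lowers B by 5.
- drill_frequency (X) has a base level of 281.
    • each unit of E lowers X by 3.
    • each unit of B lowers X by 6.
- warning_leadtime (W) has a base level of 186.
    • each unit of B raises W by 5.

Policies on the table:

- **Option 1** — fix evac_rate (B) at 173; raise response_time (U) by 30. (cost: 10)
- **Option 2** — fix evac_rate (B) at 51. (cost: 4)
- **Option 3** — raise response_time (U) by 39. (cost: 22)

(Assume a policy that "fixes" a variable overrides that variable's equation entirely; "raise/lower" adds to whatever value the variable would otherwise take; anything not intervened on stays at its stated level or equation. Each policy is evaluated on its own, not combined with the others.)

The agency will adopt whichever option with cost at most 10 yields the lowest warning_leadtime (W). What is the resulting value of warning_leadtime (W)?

Option 1 (B := 173, U + 30):
  U = 86 + 30 = 116
  B = 173
  W = 186 + 5·173 = 1051
Option 2 (B := 51):
  U = 86
  B = 51
  W = 186 + 5·51 = 441
Comparing — Option 1: W=1051, Option 2: W=441. Lowest is 441 (Option 2).

441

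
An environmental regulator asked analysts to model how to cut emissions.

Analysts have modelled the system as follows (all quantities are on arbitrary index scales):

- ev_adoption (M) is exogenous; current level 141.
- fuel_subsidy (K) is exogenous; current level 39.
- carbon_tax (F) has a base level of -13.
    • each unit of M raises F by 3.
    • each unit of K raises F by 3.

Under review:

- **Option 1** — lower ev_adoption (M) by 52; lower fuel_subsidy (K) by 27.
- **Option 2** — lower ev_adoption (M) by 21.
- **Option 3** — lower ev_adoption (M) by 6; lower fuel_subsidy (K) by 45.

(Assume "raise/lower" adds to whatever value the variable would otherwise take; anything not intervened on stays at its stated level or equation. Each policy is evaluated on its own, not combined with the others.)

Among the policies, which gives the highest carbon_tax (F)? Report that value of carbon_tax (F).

Option 1 (M − 52, K − 27):
  M = 141 − 52 = 89
  K = 39 − 27 = 12
  F = -13 + 3·89 + 3·12 = 290
Option 2 (M − 21):
  M = 141 − 21 = 120
  K = 39
  F = -13 + 3·120 + 3·39 = 464
Option 3 (M − 6, K − 45):
  M = 141 − 6 = 135
  K = 39 − 45 = -6
  F = -13 + 3·135 + 3·(-6) = 374
Comparing — Option 1: F=290, Option 2: F=464, Option 3: F=374. Highest is 464 (Option 2).

464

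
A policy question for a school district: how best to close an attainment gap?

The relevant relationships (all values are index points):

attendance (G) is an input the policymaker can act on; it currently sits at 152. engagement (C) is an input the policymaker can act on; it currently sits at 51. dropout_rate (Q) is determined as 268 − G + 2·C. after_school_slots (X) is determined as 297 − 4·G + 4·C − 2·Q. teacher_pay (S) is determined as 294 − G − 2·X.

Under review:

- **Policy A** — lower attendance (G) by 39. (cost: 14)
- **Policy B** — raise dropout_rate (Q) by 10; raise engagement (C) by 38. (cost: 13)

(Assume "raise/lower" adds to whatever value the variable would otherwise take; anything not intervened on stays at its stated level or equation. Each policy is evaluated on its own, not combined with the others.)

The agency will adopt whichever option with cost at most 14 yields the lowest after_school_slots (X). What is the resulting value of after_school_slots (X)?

Policy A (G − 39):
  G = 152 − 39 = 113
  C = 51
  Q = 268 − 113 + 2·51 = 257
  X = 297 − 4·113 + 4·51 − 2·257 = -465
Policy B (Q + 10, C + 38):
  G = 152
  C = 51 + 38 = 89
  Q = 268 − 152 + 2·89 (+10 from intervention) = 304
  X = 297 − 4·152 + 4·89 − 2·304 = -563
Comparing — Policy A: X=-465, Policy B: X=-563. Lowest is -563 (Policy B).

-563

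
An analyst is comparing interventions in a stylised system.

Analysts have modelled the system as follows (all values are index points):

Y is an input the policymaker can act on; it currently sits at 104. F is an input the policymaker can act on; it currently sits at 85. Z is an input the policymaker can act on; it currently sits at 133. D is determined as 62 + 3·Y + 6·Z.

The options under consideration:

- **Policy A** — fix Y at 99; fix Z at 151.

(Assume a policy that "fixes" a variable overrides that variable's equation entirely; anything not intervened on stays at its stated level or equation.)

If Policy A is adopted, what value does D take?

Policy A (Y := 99, Z := 151):
  Y = 99
  Z = 151
  D = 62 + 3·99 + 6·151 = 1265

1265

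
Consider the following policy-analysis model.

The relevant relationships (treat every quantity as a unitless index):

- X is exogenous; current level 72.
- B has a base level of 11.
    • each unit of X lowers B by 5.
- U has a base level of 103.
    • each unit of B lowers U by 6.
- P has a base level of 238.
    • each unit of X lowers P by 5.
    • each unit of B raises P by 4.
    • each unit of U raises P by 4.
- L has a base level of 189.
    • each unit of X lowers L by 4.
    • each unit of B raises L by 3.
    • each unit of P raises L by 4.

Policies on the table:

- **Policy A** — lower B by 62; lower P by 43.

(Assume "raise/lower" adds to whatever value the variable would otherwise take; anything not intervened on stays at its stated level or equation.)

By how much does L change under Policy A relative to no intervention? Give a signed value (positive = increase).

Baseline:
  X = 72
  B = 11 − 5·72 = -349
  U = 103 − 6·(-349) = 2197
  P = 238 − 5·72 + 4·(-349) + 4·2197 = 7270
  L = 189 − 4·72 + 3·(-349) + 4·7270 = 27934
Policy A (B − 62, P − 43):
  X = 72
  B = 11 − 5·72 (−62 from intervention) = -411
  U = 103 − 6·(-411) = 2569
  P = 238 − 5·72 + 4·(-411) + 4·2569 (−43 from intervention) = 8467
  L = 189 − 4·72 + 3·(-411) + 4·8467 = 32536
Change in L: 32536 − 27934 = 4602

4602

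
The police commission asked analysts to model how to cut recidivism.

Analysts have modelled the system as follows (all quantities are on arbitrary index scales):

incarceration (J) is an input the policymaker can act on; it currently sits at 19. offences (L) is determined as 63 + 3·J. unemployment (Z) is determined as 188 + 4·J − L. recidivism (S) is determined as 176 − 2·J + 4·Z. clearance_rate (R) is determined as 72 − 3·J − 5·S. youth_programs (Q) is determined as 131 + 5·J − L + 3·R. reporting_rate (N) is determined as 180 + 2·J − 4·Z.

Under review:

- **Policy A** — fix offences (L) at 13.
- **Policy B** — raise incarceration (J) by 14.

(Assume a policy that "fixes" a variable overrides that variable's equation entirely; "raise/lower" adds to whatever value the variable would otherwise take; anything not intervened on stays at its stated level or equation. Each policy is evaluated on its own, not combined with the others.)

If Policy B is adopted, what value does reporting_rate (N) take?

Policy B (J + 14):
  J = 19 + 14 = 33
  L = 63 + 3·33 = 162
  Z = 188 + 4·33 − 162 = 158
  N = 180 + 2·33 − 4·158 = -386

-386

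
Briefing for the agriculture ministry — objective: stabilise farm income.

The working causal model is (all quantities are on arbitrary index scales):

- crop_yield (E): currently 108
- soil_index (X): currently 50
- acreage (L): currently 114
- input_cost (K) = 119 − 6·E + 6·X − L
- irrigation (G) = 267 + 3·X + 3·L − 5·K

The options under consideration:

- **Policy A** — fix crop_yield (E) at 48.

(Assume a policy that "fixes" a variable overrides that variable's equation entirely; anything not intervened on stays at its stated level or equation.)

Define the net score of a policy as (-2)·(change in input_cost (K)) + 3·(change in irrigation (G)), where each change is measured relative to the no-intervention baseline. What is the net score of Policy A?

Baseline:
  E = 108
  X = 50
  L = 114
  K = 119 − 6·108 + 6·50 − 114 = -343
  G = 267 + 3·50 + 3·114 − 5·(-343) = 2474
Policy A (E := 48):
  E = 48
  X = 50
  L = 114
  K = 119 − 6·48 + 6·50 − 114 = 17
  G = 267 + 3·50 + 3·114 − 5·17 = 674
ΔK = 17 − (-343) = 360; ΔG = 674 − 2474 = -1800
Score = (-2)·360 + 3·(-1800) = -6120

-6120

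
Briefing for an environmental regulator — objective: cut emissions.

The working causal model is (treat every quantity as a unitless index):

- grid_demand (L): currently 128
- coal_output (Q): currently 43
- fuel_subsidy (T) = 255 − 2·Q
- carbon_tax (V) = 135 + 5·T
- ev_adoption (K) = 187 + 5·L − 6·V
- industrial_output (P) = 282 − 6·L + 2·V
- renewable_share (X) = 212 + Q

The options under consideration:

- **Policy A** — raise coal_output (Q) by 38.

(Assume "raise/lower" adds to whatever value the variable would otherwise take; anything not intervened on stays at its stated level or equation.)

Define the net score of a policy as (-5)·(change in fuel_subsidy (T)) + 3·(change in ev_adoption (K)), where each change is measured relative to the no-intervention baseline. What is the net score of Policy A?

7220

Baseline:
  L = 128
  Q = 43
  T = 255 − 2·43 = 169
  V = 135 + 5·169 = 980
  K = 187 + 5·128 − 6·980 = -5053
Policy A (Q + 38):
  L = 128
  Q = 43 + 38 = 81
  T = 255 − 2·81 = 93
  V = 135 + 5·93 = 600
  K = 187 + 5·128 − 6·600 = -2773
ΔT = 93 − 169 = -76; ΔK = -2773 − (-5053) = 2280
Score = (-5)·(-76) + 3·2280 = 7220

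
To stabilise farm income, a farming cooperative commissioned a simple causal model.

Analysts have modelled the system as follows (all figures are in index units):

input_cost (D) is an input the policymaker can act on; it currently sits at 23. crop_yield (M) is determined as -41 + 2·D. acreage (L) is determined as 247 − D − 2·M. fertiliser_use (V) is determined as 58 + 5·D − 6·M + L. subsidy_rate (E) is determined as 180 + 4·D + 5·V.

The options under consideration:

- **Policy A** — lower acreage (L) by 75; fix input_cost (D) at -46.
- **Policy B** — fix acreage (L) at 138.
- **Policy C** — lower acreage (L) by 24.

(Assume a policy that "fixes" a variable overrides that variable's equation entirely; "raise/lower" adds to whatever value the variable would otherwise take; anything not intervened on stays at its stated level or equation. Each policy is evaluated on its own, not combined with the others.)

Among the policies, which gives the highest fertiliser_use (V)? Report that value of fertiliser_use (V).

Policy A (L − 75, D := -46):
  D = -46
  M = -41 + 2·(-46) = -133
  L = 247 − (-46) − 2·(-133) (−75 from intervention) = 484
  V = 58 + 5·(-46) − 6·(-133) + 484 = 1110
Policy B (L := 138):
  D = 23
  M = -41 + 2·23 = 5
  L = 138
  V = 58 + 5·23 − 6·5 + 138 = 281
Policy C (L − 24):
  D = 23
  M = -41 + 2·23 = 5
  L = 247 − 23 − 2·5 (−24 from intervention) = 190
  V = 58 + 5·23 − 6·5 + 190 = 333
Comparing — Policy A: V=1110, Policy B: V=281, Policy C: V=333. Highest is 1110 (Policy A).

1110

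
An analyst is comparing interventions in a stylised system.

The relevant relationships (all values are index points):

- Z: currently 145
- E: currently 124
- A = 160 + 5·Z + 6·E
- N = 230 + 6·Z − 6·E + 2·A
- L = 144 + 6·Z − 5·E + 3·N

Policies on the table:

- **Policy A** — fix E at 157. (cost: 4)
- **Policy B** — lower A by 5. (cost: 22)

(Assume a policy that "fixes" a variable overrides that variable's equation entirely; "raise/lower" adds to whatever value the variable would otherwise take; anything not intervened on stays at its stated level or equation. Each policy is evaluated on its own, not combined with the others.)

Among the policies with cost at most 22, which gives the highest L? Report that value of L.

Policy A (E := 157):
  Z = 145
  E = 157
  A = 160 + 5·145 + 6·157 = 1827
  N = 230 + 6·145 − 6·157 + 2·1827 = 3812
  L = 144 + 6·145 − 5·157 + 3·3812 = 11665
Policy B (A − 5):
  Z = 145
  E = 124
  A = 160 + 5·145 + 6·124 (−5 from intervention) = 1624
  N = 230 + 6·145 − 6·124 + 2·1624 = 3604
  L = 144 + 6·145 − 5·124 + 3·3604 = 11206
Comparing — Policy A: L=11665, Policy B: L=11206. Highest is 11665 (Policy A).

11665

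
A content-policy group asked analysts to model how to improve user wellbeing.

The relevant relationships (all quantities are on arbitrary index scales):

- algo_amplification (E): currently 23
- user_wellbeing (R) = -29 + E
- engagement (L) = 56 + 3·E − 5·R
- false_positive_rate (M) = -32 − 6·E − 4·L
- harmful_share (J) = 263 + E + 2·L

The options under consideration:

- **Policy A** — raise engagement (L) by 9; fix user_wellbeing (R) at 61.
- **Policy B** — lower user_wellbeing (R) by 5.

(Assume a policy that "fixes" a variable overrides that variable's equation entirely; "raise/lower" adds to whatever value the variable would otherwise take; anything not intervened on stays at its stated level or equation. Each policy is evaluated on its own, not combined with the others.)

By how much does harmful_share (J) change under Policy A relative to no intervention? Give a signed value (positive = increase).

Baseline:
  E = 23
  R = -29 + 23 = -6
  L = 56 + 3·23 − 5·(-6) = 155
  J = 263 + 23 + 2·155 = 596
Policy A (L + 9, R := 61):
  E = 23
  R = 61
  L = 56 + 3·23 − 5·61 (+9 from intervention) = -171
  J = 263 + 23 + 2·(-171) = -56
Change in J: -56 − 596 = -652

-652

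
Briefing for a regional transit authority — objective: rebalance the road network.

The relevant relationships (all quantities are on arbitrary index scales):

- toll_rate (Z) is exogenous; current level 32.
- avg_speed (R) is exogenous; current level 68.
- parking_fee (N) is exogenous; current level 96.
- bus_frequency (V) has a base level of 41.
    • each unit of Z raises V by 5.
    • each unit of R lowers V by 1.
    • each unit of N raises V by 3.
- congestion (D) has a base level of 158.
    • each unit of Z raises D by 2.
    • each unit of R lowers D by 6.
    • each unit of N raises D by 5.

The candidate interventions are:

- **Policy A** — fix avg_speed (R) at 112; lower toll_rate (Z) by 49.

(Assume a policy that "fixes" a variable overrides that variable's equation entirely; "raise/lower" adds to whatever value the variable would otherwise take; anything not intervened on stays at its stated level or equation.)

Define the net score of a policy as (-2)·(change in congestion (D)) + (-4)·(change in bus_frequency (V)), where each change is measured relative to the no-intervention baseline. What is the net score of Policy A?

Baseline:
  Z = 32
  R = 68
  N = 96
  V = 41 + 5·32 − 68 + 3·96 = 421
  D = 158 + 2·32 − 6·68 + 5·96 = 294
Policy A (R := 112, Z − 49):
  Z = 32 − 49 = -17
  R = 112
  N = 96
  V = 41 + 5·(-17) − 112 + 3·96 = 132
  D = 158 + 2·(-17) − 6·112 + 5·96 = -68
ΔD = -68 − 294 = -362; ΔV = 132 − 421 = -289
Score = (-2)·(-362) + (-4)·(-289) = 1880

1880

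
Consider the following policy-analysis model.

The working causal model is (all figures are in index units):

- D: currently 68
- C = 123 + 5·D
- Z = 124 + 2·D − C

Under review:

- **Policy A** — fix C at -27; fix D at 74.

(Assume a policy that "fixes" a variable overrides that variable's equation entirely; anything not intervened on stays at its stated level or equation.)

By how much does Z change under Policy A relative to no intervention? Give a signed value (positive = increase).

502

Baseline:
  D = 68
  C = 123 + 5·68 = 463
  Z = 124 + 2·68 − 463 = -203
Policy A (C := -27, D := 74):
  D = 74
  C = -27
  Z = 124 + 2·74 − (-27) = 299
Change in Z: 299 − (-203) = 502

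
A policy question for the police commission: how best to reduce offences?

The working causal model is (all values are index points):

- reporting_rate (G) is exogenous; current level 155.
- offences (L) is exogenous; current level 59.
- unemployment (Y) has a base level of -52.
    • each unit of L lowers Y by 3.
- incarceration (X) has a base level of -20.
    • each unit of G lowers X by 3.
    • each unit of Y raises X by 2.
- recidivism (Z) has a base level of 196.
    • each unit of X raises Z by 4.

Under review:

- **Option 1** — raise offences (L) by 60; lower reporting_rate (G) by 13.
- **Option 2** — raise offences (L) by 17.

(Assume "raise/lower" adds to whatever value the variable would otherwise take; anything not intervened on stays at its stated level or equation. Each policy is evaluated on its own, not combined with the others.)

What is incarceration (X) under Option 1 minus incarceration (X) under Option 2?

Option 1 (L + 60, G − 13):
  G = 155 − 13 = 142
  L = 59 + 60 = 119
  Y = -52 − 3·119 = -409
  X = -20 − 3·142 + 2·(-409) = -1264
Option 2 (L + 17):
  G = 155
  L = 59 + 17 = 76
  Y = -52 − 3·76 = -280
  X = -20 − 3·155 + 2·(-280) = -1045
X: -1264 − (-1045) = -219

-219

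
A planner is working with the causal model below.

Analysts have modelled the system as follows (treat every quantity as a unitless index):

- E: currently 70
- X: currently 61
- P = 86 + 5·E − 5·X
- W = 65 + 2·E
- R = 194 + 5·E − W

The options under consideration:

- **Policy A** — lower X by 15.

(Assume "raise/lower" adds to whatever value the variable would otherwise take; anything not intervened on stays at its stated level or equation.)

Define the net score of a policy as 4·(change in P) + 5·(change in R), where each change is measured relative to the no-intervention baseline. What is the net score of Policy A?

Baseline:
  E = 70
  X = 61
  P = 86 + 5·70 − 5·61 = 131
  W = 65 + 2·70 = 205
  R = 194 + 5·70 − 205 = 339
Policy A (X − 15):
  E = 70
  X = 61 − 15 = 46
  P = 86 + 5·70 − 5·46 = 206
  W = 65 + 2·70 = 205
  R = 194 + 5·70 − 205 = 339
ΔP = 206 − 131 = 75; ΔR = 339 − 339 = 0
Score = 4·75 + 5·0 = 300

300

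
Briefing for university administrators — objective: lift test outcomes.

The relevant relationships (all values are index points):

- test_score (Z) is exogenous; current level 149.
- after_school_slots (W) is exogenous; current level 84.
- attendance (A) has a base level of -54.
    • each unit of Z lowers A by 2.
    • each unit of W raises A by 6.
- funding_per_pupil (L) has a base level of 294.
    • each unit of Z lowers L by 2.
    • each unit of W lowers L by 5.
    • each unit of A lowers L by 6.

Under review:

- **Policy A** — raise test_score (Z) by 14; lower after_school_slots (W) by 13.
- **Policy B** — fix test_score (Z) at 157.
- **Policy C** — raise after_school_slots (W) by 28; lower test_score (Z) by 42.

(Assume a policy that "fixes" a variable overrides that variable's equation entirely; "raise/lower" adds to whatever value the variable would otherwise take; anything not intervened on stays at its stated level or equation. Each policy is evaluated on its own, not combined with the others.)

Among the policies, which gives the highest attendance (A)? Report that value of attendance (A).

404

Policy A (Z + 14, W − 13):
  Z = 149 + 14 = 163
  W = 84 − 13 = 71
  A = -54 − 2·163 + 6·71 = 46
Policy B (Z := 157):
  Z = 157
  W = 84
  A = -54 − 2·157 + 6·84 = 136
Policy C (W + 28, Z − 42):
  Z = 149 − 42 = 107
  W = 84 + 28 = 112
  A = -54 − 2·107 + 6·112 = 404
Comparing — Policy A: A=46, Policy B: A=136, Policy C: A=404. Highest is 404 (Policy C).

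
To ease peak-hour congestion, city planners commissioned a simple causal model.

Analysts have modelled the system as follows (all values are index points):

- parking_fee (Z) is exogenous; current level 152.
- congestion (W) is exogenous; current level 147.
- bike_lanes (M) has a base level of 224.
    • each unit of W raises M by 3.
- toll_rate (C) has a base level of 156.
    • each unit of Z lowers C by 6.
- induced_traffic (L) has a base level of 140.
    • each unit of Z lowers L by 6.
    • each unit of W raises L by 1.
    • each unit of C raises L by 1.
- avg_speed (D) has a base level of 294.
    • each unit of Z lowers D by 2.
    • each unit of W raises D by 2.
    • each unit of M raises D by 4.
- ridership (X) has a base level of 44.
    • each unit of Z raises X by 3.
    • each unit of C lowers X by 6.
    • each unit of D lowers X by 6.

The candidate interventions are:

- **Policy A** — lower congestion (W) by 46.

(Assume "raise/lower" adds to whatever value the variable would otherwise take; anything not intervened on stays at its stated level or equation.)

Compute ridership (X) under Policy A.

-8764

Policy A (W − 46):
  Z = 152
  W = 147 − 46 = 101
  M = 224 + 3·101 = 527
  C = 156 − 6·152 = -756
  D = 294 − 2·152 + 2·101 + 4·527 = 2300
  X = 44 + 3·152 − 6·(-756) − 6·2300 = -8764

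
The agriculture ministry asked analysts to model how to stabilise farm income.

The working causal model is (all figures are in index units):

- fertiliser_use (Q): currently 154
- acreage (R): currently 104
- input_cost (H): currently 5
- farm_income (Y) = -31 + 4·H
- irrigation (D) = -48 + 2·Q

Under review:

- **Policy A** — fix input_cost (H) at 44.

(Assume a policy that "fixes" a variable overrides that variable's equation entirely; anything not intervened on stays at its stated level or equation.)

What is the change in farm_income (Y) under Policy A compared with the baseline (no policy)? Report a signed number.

156

Baseline:
  H = 5
  Y = -31 + 4·5 = -11
Policy A (H := 44):
  H = 44
  Y = -31 + 4·44 = 145
Change in Y: 145 − (-11) = 156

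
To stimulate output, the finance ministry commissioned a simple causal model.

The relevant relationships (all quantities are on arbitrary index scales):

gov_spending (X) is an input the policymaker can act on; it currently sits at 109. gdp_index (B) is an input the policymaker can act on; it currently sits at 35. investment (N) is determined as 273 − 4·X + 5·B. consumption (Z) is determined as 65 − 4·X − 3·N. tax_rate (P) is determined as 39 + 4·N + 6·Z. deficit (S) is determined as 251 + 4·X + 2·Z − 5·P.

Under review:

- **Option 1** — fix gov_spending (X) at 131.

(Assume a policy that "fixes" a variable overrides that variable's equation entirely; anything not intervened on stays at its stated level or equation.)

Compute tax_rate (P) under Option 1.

-1651

Option 1 (X := 131):
  X = 131
  B = 35
  N = 273 − 4·131 + 5·35 = -76
  Z = 65 − 4·131 − 3·(-76) = -231
  P = 39 + 4·(-76) + 6·(-231) = -1651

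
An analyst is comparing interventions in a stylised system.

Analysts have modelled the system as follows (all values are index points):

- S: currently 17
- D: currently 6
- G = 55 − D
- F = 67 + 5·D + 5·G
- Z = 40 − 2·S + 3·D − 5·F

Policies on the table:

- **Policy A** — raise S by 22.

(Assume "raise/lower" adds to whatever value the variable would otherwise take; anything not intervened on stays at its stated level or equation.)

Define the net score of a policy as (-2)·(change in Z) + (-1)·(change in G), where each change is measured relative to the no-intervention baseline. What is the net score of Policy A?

Baseline:
  S = 17
  D = 6
  G = 55 − 6 = 49
  F = 67 + 5·6 + 5·49 = 342
  Z = 40 − 2·17 + 3·6 − 5·342 = -1686
Policy A (S + 22):
  S = 17 + 22 = 39
  D = 6
  G = 55 − 6 = 49
  F = 67 + 5·6 + 5·49 = 342
  Z = 40 − 2·39 + 3·6 − 5·342 = -1730
ΔZ = -1730 − (-1686) = -44; ΔG = 49 − 49 = 0
Score = (-2)·(-44) + (-1)·0 = 88

88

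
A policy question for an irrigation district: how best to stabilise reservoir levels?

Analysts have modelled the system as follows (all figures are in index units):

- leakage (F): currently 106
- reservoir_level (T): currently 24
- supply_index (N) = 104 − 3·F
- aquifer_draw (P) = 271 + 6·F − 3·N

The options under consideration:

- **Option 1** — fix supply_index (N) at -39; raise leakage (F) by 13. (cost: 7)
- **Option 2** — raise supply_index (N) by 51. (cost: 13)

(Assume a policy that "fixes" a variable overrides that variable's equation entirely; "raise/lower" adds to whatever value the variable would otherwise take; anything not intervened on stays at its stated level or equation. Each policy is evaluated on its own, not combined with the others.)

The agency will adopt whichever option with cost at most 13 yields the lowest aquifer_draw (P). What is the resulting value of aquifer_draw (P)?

Option 1 (N := -39, F + 13):
  F = 106 + 13 = 119
  N = -39
  P = 271 + 6·119 − 3·(-39) = 1102
Option 2 (N + 51):
  F = 106
  N = 104 − 3·106 (+51 from intervention) = -163
  P = 271 + 6·106 − 3·(-163) = 1396
Comparing — Option 1: P=1102, Option 2: P=1396. Lowest is 1102 (Option 1).

1102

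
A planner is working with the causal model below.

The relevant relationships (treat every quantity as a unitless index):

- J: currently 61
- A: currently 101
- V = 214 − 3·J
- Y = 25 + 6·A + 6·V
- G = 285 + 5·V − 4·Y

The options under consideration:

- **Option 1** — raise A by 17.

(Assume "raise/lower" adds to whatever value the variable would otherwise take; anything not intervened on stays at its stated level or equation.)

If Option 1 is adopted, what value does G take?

Option 1 (A + 17):
  J = 61
  A = 101 + 17 = 118
  V = 214 − 3·61 = 31
  Y = 25 + 6·118 + 6·31 = 919
  G = 285 + 5·31 − 4·919 = -3236

-3236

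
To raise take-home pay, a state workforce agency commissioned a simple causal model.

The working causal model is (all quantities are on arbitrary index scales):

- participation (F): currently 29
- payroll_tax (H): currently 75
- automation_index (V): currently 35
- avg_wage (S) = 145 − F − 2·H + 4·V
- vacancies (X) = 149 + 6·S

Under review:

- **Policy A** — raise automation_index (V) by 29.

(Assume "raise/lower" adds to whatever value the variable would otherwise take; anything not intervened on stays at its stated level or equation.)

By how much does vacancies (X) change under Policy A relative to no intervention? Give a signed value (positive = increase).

696

Baseline:
  F = 29
  H = 75
  V = 35
  S = 145 − 29 − 2·75 + 4·35 = 106
  X = 149 + 6·106 = 785
Policy A (V + 29):
  F = 29
  H = 75
  V = 35 + 29 = 64
  S = 145 − 29 − 2·75 + 4·64 = 222
  X = 149 + 6·222 = 1481
Change in X: 1481 − 785 = 696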